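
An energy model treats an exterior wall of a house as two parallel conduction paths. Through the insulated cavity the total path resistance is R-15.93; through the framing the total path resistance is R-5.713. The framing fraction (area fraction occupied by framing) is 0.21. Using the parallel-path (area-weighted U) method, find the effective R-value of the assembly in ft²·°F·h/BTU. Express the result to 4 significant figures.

U_eff = 0.79/15.93 + 0.21/5.713 = 0.049592 + 0.036758 = 0.08635
R_eff = 1/U_eff = 11.581 ft²·°F·h/BTU

11.58 ft²·°F·h/BTU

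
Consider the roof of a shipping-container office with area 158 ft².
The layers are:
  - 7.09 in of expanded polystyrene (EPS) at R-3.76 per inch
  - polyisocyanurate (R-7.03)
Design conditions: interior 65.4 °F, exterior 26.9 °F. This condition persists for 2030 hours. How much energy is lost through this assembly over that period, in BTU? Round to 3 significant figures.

7.09 × 3.76 = 26.66
R_total = 26.66 + 7.03 = 33.69 ft²·°F·h/BTU
Q = 158 × (65.4 − 26.9) / 33.69 = 180.6 BTU/h
E = 180.6 × 2030 = 366600 BTU

367000 BTU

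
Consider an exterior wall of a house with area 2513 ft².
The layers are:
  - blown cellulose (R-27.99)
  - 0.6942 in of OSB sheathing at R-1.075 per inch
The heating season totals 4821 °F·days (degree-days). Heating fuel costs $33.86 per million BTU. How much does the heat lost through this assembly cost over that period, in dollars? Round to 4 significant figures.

342.6 dollars

0.6942 × 1.075 = 0.74626
R_total = 27.99 + 0.74626 = 28.736 ft²·°F·h/BTU
E = A × HDD × 24 / R = 2513 × 4821 × 24 / 28.736 = 10118000 BTU
Cost = 10118000/10⁶ × 33.86 = $342.61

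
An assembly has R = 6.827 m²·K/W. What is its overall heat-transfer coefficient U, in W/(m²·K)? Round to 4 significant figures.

U = 1/R = 1/6.827 = 0.14648

0.1465 W/(m²·K)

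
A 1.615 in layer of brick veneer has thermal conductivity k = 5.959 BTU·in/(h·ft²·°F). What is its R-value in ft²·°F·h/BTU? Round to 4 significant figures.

R = L/k = 1.615/5.959 = 0.27102 ft²·°F·h/BTU

0.2710 ft²·°F·h/BTU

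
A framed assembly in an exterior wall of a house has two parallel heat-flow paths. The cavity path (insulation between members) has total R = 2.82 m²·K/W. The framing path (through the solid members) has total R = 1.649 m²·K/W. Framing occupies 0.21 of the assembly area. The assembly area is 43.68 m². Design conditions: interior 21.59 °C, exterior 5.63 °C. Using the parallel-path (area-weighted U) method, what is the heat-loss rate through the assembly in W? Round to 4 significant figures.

U_eff = 0.79/2.82 + 0.21/1.649 = 0.28014 + 0.12735 = 0.40749
R_eff = 1/U_eff = 2.454 m²·K/W
Q = 43.68 × (21.59 − 5.63) / 2.454 = 284.08 W

284.1 W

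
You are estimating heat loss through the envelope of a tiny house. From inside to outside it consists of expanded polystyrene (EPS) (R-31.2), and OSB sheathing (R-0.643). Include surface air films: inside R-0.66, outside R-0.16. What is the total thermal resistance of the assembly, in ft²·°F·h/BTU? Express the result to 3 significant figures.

R_total = 0.66 + 31.2 + 0.643 + 0.16 = 32.66 ft²·°F·h/BTU

32.7 ft²·°F·h/BTU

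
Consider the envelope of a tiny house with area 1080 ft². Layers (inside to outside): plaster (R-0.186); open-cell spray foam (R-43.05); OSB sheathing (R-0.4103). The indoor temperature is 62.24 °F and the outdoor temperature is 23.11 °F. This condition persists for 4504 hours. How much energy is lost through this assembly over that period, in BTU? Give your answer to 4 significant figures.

R_total = 0.186 + 43.05 + 0.4103 = 43.646 ft²·°F·h/BTU
Q = 1080 × (62.24 − 23.11) / 43.646 = 968.25 BTU/h
E = 968.25 × 4504 = 4361000 BTU

4361000 BTU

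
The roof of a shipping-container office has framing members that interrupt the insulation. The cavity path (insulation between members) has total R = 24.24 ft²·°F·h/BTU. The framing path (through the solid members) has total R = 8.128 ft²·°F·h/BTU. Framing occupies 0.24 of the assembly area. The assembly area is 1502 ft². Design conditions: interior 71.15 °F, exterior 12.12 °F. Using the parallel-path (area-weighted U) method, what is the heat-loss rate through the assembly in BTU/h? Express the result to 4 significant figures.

U_eff = 0.76/24.24 + 0.24/8.128 = 0.031353 + 0.029528 = 0.060881
R_eff = 1/U_eff = 16.426 ft²·°F·h/BTU
Q = 1502 × (71.15 − 12.12) / 16.426 = 5397.9 BTU/h

5398 BTU/h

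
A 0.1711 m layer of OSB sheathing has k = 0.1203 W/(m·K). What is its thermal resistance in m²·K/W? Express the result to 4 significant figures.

R = L/k = 0.1711/0.1203 = 1.4223 m²·K/W

1.422 m²·K/W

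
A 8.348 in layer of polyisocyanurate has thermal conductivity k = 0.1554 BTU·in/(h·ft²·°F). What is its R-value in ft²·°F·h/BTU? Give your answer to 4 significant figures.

R = L/k = 8.348/0.1554 = 53.719 ft²·°F·h/BTU

53.72 ft²·°F·h/BTU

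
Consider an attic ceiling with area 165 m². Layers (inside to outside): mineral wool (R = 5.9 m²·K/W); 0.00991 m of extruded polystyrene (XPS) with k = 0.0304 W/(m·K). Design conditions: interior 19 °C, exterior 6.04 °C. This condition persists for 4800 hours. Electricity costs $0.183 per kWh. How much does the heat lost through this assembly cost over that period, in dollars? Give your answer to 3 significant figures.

0.00991/0.0304 = 0.326
R_total = 5.9 + 0.326 = 6.226 m²·K/W
Q = 165 × (19 − 6.04) / 6.226 = 343.5 W
E = 343.5 W × 4800 h / 1000 = 1649 kWh
Cost = 1649 × 0.183 = $301.7

302 dollars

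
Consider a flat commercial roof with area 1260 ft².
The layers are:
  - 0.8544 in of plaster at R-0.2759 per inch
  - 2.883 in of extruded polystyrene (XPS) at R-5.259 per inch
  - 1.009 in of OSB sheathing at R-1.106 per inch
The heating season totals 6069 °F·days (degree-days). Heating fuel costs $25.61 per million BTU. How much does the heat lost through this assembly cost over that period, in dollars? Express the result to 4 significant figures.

284.6 dollars

0.8544 × 0.2759 = 0.23573
2.883 × 5.259 = 15.162
1.009 × 1.106 = 1.116
R_total = 0.23573 + 15.162 + 1.116 = 16.513 ft²·°F·h/BTU
E = A × HDD × 24 / R = 1260 × 6069 × 24 / 16.513 = 11114000 BTU
Cost = 11114000/10⁶ × 25.61 = $284.62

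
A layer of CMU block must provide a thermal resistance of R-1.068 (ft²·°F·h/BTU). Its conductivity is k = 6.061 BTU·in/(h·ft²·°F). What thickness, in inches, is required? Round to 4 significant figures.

L = R × k = 1.068 × 6.061 = 6.4731 in

6.473 in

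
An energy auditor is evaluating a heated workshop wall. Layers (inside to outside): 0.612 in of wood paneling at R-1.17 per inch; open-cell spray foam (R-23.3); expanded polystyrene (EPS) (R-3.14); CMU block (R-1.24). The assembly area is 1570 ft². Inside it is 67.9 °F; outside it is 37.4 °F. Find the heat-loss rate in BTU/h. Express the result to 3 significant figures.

0.612 × 1.17 = 0.716
R_total = 0.716 + 23.3 + 3.14 + 1.24 = 28.4 ft²·°F·h/BTU
Q = A·ΔT/R = 1570 × (67.9 − 37.4) / 28.4 = 1686 BTU/h

1690 BTU/h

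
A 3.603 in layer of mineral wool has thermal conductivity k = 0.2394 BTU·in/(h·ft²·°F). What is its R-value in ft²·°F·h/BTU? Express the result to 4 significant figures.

R = L/k = 3.603/0.2394 = 15.05 ft²·°F·h/BTU

15.05 ft²·°F·h/BTU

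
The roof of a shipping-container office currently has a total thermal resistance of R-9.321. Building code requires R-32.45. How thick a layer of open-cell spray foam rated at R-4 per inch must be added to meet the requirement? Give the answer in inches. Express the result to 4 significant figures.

ΔR = 32.45 − 9.321 = 23.129 ft²·°F·h/BTU
L = ΔR / (R/in) = 23.129/4 = 5.7823 in

5.782 in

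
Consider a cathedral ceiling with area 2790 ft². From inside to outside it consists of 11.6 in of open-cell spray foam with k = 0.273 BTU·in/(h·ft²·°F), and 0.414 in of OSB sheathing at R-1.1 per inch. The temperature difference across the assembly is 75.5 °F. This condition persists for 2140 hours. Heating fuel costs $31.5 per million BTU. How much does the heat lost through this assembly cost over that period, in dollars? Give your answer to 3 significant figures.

331 dollars

11.6/0.273 = 42.49
0.414 × 1.1 = 0.4554
R_total = 42.49 + 0.4554 = 42.95 ft²·°F·h/BTU
Q = 2790 × 75.5 / 42.95 = 4905 BTU/h
E = 4905 × 2140 = 10500000 BTU
Cost = 10500000/10⁶ × 31.5 = $330.6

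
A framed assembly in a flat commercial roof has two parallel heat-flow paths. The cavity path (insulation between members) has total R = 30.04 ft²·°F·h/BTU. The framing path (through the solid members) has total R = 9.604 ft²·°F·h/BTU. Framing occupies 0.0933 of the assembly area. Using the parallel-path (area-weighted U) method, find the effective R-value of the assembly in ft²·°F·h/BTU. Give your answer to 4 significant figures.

U_eff = 0.9067/30.04 + 0.0933/9.604 = 0.030183 + 0.0097147 = 0.039898
R_eff = 1/U_eff = 25.064 ft²·°F·h/BTU

25.06 ft²·°F·h/BTU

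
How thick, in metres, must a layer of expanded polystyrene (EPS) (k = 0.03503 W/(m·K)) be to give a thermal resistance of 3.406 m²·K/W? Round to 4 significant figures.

L = R·k = 3.406 × 0.03503 = 0.11931 m

0.1193 m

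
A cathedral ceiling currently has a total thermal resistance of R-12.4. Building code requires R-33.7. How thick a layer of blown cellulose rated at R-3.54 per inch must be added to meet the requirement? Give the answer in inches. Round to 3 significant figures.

ΔR = 33.7 − 12.4 = 21.3 ft²·°F·h/BTU
L = ΔR / (R/in) = 21.3/3.54 = 6.017 in

6.02 in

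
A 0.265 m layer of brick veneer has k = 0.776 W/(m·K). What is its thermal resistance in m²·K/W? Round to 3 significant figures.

R = L/k = 0.265/0.776 = 0.3415 m²·K/W

0.341 m²·K/W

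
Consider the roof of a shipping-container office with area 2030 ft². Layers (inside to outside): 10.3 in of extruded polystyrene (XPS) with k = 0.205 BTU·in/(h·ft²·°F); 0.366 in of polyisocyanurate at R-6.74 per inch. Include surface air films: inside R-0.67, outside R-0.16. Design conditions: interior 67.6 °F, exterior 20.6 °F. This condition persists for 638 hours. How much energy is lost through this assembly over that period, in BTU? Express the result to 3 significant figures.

1140000 BTU

10.3/0.205 = 50.24
0.366 × 6.74 = 2.467
R_total = 0.67 + 50.24 + 2.467 + 0.16 = 53.54 ft²·°F·h/BTU
Q = 2030 × (67.6 − 20.6) / 53.54 = 1782 BTU/h
E = 1782 × 638 = 1137000 BTU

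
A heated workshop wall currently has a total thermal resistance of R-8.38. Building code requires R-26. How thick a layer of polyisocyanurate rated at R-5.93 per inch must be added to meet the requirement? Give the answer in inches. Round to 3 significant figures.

2.97 in

ΔR = 26 − 8.38 = 17.62 ft²·°F·h/BTU
L = ΔR / (R/in) = 17.62/5.93 = 2.971 in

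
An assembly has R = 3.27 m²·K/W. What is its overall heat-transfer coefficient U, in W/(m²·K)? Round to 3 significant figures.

U = 1/R = 1/3.27 = 0.3058

0.306 W/(m²·K)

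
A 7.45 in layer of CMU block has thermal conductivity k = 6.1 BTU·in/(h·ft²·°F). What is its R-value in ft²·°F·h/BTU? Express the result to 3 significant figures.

R = L/k = 7.45/6.1 = 1.221 ft²·°F·h/BTU

1.22 ft²·°F·h/BTU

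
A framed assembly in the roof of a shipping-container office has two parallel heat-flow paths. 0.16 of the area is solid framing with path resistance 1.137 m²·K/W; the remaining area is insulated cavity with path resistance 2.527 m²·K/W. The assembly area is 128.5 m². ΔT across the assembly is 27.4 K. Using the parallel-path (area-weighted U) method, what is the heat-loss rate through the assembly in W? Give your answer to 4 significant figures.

1666 W

U_eff = 0.84/2.527 + 0.16/1.137 = 0.33241 + 0.14072 = 0.47313
R_eff = 1/U_eff = 2.1136 m²·K/W
Q = 128.5 × 27.4 / 2.1136 = 1665.8 W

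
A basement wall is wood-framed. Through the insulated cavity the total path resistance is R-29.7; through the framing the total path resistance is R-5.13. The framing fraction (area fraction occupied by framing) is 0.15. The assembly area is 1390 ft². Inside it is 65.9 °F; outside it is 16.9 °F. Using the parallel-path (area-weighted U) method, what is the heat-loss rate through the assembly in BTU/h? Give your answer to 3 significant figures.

U_eff = 0.85/29.7 + 0.15/5.13 = 0.02862 + 0.02924 = 0.05786
R_eff = 1/U_eff = 17.28 ft²·°F·h/BTU
Q = 1390 × (65.9 − 16.9) / 17.28 = 3941 BTU/h

3940 BTU/h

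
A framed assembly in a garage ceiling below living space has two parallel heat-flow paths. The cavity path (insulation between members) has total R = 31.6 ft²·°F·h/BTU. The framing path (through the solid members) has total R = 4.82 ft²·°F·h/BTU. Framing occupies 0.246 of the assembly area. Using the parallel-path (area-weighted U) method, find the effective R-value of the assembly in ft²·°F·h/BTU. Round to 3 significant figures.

U_eff = 0.754/31.6 + 0.246/4.82 = 0.02386 + 0.05104 = 0.0749
R_eff = 1/U_eff = 13.35 ft²·°F·h/BTU

13.4 ft²·°F·h/BTU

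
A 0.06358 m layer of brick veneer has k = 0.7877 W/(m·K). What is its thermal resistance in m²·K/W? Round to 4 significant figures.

R = L/k = 0.06358/0.7877 = 0.080716 m²·K/W

0.08072 m²·K/W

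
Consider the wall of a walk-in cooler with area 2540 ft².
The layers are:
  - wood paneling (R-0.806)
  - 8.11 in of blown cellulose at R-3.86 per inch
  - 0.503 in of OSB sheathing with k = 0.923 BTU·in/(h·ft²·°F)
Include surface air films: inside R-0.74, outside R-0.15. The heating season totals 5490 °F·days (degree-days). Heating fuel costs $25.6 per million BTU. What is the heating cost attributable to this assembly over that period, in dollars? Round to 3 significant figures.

8.11 × 3.86 = 31.3
0.503/0.923 = 0.545
R_total = 0.74 + 0.806 + 31.3 + 0.545 + 0.15 = 33.55 ft²·°F·h/BTU
E = A × HDD × 24 / R = 2540 × 5490 × 24 / 33.55 = 9977000 BTU
Cost = 9977000/10⁶ × 25.6 = $255.4

255 dollars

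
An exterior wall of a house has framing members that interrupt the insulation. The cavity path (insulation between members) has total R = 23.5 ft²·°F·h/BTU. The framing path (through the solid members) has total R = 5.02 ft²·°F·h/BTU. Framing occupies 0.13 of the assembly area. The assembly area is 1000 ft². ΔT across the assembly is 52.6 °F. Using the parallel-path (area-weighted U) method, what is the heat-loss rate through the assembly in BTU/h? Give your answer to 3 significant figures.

3310 BTU/h

U_eff = 0.87/23.5 + 0.13/5.02 = 0.03702 + 0.0259 = 0.06292
R_eff = 1/U_eff = 15.89 ft²·°F·h/BTU
Q = 1000 × 52.6 / 15.89 = 3309 BTU/h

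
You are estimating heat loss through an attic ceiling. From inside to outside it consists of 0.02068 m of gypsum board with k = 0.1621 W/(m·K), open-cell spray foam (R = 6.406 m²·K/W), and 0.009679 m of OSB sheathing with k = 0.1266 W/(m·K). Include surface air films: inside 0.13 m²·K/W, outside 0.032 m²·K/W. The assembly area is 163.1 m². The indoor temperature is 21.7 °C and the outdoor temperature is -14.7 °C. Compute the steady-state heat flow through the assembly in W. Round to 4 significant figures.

876.7 W

0.02068/0.1621 = 0.12758
0.009679/0.1266 = 0.076453
R_total = 0.13 + 0.12758 + 6.406 + 0.076453 + 0.032 = 6.772 m²·K/W
Q = A·ΔT/R = 163.1 × (21.7 − (-14.7)) / 6.772 = 876.67 W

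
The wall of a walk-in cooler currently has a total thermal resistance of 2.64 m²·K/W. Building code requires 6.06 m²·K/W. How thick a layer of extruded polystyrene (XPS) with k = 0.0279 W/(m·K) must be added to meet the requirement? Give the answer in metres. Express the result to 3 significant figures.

ΔR = 6.06 − 2.64 = 3.42 m²·K/W
L = ΔR × k = 3.42 × 0.0279 = 0.09542 m

0.0954 m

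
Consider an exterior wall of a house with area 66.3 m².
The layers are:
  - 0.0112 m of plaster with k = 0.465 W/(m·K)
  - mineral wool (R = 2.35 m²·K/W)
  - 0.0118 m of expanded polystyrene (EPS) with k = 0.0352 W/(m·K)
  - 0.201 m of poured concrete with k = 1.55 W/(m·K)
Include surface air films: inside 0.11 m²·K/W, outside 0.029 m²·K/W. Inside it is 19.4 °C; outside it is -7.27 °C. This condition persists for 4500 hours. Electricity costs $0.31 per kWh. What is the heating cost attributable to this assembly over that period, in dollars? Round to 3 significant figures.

828 dollars

0.0112/0.465 = 0.02409
0.0118/0.0352 = 0.3352
0.201/1.55 = 0.1297
R_total = 0.11 + 0.02409 + 2.35 + 0.3352 + 0.1297 + 0.029 = 2.978 m²·K/W
Q = 66.3 × (19.4 − (-7.27)) / 2.978 = 593.8 W
E = 593.8 W × 4500 h / 1000 = 2672 kWh
Cost = 2672 × 0.31 = $828.3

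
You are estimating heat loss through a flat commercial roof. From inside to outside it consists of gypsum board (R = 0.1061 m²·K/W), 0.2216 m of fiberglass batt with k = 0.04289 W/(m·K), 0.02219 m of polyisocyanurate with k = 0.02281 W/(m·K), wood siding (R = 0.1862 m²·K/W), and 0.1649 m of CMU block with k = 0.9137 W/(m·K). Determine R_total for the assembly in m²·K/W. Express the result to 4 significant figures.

6.612 m²·K/W

0.2216/0.04289 = 5.1667
0.02219/0.02281 = 0.97282
0.1649/0.9137 = 0.18047
R_total = 0.1061 + 5.1667 + 0.97282 + 0.1862 + 0.18047 = 6.6123 m²·K/W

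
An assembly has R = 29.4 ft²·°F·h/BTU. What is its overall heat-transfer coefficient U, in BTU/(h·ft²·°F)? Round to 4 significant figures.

0.03401 BTU/(h·ft²·°F)

U = 1/R = 1/29.4 = 0.034014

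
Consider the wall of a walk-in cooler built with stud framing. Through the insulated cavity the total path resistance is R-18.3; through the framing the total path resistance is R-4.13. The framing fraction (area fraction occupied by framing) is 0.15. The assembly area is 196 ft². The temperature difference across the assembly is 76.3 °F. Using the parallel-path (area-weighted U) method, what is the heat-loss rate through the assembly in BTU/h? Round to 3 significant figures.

U_eff = 0.85/18.3 + 0.15/4.13 = 0.04645 + 0.03632 = 0.08277
R_eff = 1/U_eff = 12.08 ft²·°F·h/BTU
Q = 196 × 76.3 / 12.08 = 1238 BTU/h

1240 BTU/h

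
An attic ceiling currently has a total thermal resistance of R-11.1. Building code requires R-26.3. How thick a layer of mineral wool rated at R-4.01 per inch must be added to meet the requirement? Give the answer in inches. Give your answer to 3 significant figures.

3.79 in

ΔR = 26.3 − 11.1 = 15.2 ft²·°F·h/BTU
L = ΔR / (R/in) = 15.2/4.01 = 3.791 in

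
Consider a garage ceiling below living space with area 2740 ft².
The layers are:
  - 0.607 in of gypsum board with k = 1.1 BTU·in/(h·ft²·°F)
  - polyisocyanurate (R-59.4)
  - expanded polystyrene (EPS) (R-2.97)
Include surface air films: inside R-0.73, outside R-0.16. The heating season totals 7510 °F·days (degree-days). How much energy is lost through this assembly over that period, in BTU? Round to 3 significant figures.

7740000 BTU

0.607/1.1 = 0.5518
R_total = 0.73 + 0.5518 + 59.4 + 2.97 + 0.16 = 63.81 ft²·°F·h/BTU
E = A × HDD × 24 / R = 2740 × 7510 × 24 / 63.81 = 7739000 BTU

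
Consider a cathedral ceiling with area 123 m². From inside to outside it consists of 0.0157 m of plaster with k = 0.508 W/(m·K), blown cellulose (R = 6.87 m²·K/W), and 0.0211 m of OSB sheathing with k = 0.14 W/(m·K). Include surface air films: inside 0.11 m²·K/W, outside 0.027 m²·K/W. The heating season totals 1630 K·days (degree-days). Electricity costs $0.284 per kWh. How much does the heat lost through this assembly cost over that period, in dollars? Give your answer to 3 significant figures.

190 dollars

0.0157/0.508 = 0.03091
0.0211/0.14 = 0.1507
R_total = 0.11 + 0.03091 + 6.87 + 0.1507 + 0.027 = 7.189 m²·K/W
E = A × HDD × 24 / R / 1000 = 123 × 1630 × 24 / 7.189 / 1000 = 669.4 kWh
Cost = 669.4 × 0.284 = $190.1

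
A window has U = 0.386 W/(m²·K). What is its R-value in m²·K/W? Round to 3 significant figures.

2.59 m²·K/W

R = 1/U = 1/0.386 = 2.591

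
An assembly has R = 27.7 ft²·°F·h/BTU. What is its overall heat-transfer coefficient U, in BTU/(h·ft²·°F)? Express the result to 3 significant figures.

0.0361 BTU/(h·ft²·°F)

U = 1/R = 1/27.7 = 0.0361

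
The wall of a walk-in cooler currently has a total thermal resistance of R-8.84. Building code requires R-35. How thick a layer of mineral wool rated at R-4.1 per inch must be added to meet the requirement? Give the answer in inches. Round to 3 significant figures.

ΔR = 35 − 8.84 = 26.16 ft²·°F·h/BTU
L = ΔR / (R/in) = 26.16/4.1 = 6.38 in

6.38 in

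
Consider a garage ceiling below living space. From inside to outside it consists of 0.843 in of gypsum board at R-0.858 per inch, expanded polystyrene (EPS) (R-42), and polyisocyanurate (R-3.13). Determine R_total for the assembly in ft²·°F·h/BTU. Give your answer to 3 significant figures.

0.843 × 0.858 = 0.7233
R_total = 0.7233 + 42 + 3.13 = 45.85 ft²·°F·h/BTU

45.9 ft²·°F·h/BTU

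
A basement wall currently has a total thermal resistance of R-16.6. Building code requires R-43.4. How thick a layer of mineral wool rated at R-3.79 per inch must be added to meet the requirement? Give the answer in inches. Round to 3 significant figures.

ΔR = 43.4 − 16.6 = 26.8 ft²·°F·h/BTU
L = ΔR / (R/in) = 26.8/3.79 = 7.071 in

7.07 in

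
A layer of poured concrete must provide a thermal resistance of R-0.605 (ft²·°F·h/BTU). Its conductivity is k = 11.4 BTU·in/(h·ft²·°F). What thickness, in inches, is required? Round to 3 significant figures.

6.90 in

L = R × k = 0.605 × 11.4 = 6.897 in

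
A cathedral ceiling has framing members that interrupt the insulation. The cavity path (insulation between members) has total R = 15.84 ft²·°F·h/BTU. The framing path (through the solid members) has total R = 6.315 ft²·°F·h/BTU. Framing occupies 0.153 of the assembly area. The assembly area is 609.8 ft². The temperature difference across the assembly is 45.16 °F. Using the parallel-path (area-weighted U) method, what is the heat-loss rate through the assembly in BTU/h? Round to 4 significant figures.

U_eff = 0.847/15.84 + 0.153/6.315 = 0.053472 + 0.024228 = 0.0777
R_eff = 1/U_eff = 12.87 ft²·°F·h/BTU
Q = 609.8 × 45.16 / 12.87 = 2139.8 BTU/h

2140 BTU/h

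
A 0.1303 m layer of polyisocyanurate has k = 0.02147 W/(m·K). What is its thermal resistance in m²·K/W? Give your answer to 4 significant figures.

R = L/k = 0.1303/0.02147 = 6.0689 m²·K/W

6.069 m²·K/W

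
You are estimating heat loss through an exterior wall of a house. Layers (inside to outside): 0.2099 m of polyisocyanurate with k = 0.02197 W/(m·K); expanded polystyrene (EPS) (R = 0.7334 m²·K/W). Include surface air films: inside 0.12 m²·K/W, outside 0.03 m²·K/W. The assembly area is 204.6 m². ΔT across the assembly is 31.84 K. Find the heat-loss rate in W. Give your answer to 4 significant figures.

0.2099/0.02197 = 9.5539
R_total = 0.12 + 9.5539 + 0.7334 + 0.03 = 10.437 m²·K/W
Q = A·ΔT/R = 204.6 × 31.84 / 10.437 = 624.15 W

624.1 W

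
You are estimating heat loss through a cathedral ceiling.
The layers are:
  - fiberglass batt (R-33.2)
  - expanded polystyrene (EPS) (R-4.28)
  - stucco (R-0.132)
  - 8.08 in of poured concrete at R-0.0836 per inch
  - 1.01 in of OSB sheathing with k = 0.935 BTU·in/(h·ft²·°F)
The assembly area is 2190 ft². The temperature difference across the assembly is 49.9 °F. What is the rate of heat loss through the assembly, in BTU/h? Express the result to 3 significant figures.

2780 BTU/h

8.08 × 0.0836 = 0.6755
1.01/0.935 = 1.08
R_total = 33.2 + 4.28 + 0.132 + 0.6755 + 1.08 = 39.37 ft²·°F·h/BTU
Q = A·ΔT/R = 2190 × 49.9 / 39.37 = 2776 BTU/h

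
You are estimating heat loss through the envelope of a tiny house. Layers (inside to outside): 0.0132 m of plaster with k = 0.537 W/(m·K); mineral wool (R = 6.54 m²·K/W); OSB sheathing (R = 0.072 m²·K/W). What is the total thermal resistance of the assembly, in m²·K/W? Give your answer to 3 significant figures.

0.0132/0.537 = 0.02458
R_total = 0.02458 + 6.54 + 0.072 = 6.637 m²·K/W

6.64 m²·K/W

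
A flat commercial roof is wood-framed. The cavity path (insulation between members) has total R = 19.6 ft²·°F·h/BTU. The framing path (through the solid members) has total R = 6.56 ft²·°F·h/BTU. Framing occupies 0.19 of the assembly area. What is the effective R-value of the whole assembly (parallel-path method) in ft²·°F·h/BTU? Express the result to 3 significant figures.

14.2 ft²·°F·h/BTU

U_eff = 0.81/19.6 + 0.19/6.56 = 0.04133 + 0.02896 = 0.07029
R_eff = 1/U_eff = 14.23 ft²·°F·h/BTU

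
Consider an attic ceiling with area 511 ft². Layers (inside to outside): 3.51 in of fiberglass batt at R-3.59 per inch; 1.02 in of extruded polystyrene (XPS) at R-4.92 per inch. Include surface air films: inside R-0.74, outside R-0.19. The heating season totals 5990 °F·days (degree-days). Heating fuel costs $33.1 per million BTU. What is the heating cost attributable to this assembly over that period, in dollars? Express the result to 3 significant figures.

3.51 × 3.59 = 12.6
1.02 × 4.92 = 5.018
R_total = 0.74 + 12.6 + 5.018 + 0.19 = 18.55 ft²·°F·h/BTU
E = A × HDD × 24 / R = 511 × 5990 × 24 / 18.55 = 3960000 BTU
Cost = 3960000/10⁶ × 33.1 = $131.1

131 dollars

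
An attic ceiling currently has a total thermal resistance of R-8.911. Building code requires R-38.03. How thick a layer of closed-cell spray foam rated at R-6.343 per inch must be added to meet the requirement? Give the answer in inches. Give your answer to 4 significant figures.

4.591 in

ΔR = 38.03 − 8.911 = 29.119 ft²·°F·h/BTU
L = ΔR / (R/in) = 29.119/6.343 = 4.5907 in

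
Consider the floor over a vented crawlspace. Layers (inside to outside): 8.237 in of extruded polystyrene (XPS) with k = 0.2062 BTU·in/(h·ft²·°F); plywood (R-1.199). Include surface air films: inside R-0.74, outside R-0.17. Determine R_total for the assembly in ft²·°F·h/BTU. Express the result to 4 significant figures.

42.06 ft²·°F·h/BTU

8.237/0.2062 = 39.947
R_total = 0.74 + 39.947 + 1.199 + 0.17 = 42.056 ft²·°F·h/BTU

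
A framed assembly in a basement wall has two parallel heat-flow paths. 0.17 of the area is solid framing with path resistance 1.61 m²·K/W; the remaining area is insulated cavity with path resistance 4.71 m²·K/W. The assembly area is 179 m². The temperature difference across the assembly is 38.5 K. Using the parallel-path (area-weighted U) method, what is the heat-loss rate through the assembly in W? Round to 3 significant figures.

1940 W

U_eff = 0.83/4.71 + 0.17/1.61 = 0.1762 + 0.1056 = 0.2818
R_eff = 1/U_eff = 3.548 m²·K/W
Q = 179 × 38.5 / 3.548 = 1942 W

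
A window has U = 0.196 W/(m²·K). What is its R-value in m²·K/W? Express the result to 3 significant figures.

5.10 m²·K/W

R = 1/U = 1/0.196 = 5.102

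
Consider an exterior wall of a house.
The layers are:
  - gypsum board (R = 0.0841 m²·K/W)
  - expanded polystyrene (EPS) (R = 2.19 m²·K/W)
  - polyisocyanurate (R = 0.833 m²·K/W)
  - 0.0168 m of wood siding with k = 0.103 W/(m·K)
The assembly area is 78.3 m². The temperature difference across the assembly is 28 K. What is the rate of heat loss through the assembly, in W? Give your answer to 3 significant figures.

670 W

0.0168/0.103 = 0.1631
R_total = 0.0841 + 2.19 + 0.833 + 0.1631 = 3.27 m²·K/W
Q = A·ΔT/R = 78.3 × 28 / 3.27 = 670.4 W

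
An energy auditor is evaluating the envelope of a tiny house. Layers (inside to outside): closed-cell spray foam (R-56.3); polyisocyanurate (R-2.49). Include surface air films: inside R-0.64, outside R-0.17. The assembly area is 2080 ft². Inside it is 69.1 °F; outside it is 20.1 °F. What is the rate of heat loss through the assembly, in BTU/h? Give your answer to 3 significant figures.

R_total = 0.64 + 56.3 + 2.49 + 0.17 = 59.6 ft²·°F·h/BTU
Q = A·ΔT/R = 2080 × (69.1 − 20.1) / 59.6 = 1710 BTU/h

1710 BTU/h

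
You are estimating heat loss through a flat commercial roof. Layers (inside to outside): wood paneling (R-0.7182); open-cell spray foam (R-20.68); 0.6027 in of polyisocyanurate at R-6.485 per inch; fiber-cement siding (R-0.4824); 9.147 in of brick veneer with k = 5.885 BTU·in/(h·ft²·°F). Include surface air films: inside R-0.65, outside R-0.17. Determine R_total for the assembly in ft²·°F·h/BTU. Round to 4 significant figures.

0.6027 × 6.485 = 3.9085
9.147/5.885 = 1.5543
R_total = 0.65 + 0.7182 + 20.68 + 3.9085 + 0.4824 + 1.5543 + 0.17 = 28.163 ft²·°F·h/BTU

28.16 ft²·°F·h/BTU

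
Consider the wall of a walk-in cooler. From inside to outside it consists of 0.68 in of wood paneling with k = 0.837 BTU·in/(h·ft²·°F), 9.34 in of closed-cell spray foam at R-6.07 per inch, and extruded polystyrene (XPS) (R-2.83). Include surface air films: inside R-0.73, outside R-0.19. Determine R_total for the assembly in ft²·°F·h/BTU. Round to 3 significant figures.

0.68/0.837 = 0.8124
9.34 × 6.07 = 56.69
R_total = 0.73 + 0.8124 + 56.69 + 2.83 + 0.19 = 61.26 ft²·°F·h/BTU

61.3 ft²·°F·h/BTU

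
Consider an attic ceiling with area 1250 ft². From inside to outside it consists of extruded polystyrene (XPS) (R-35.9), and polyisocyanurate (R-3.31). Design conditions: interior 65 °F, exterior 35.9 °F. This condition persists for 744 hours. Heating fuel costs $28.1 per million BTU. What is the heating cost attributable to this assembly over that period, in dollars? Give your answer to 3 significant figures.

19.4 dollars

R_total = 35.9 + 3.31 = 39.21 ft²·°F·h/BTU
Q = 1250 × (65 − 35.9) / 39.21 = 927.7 BTU/h
E = 927.7 × 744 = 690200 BTU
Cost = 690200/10⁶ × 28.1 = $19.39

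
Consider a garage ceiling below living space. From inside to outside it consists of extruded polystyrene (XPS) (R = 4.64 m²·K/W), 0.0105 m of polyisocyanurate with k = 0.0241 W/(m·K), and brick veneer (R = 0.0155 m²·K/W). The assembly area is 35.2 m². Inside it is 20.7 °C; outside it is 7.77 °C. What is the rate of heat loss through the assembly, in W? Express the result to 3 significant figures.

0.0105/0.0241 = 0.4357
R_total = 4.64 + 0.4357 + 0.0155 = 5.091 m²·K/W
Q = A·ΔT/R = 35.2 × (20.7 − 7.77) / 5.091 = 89.4 W

89.4 W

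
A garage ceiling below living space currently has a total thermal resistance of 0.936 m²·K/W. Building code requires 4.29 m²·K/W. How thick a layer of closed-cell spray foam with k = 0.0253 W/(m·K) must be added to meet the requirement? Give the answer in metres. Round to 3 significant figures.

ΔR = 4.29 − 0.936 = 3.354 m²·K/W
L = ΔR × k = 3.354 × 0.0253 = 0.08486 m

0.0849 m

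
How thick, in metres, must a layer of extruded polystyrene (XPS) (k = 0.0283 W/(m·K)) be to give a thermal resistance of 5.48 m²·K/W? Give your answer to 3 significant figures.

0.155 m

L = R·k = 5.48 × 0.0283 = 0.1551 m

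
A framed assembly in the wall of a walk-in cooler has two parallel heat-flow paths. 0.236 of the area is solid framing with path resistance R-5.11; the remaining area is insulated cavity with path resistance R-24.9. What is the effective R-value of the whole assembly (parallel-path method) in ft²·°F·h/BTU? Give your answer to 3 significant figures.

U_eff = 0.764/24.9 + 0.236/5.11 = 0.03068 + 0.04618 = 0.07687
R_eff = 1/U_eff = 13.01 ft²·°F·h/BTU

13.0 ft²·°F·h/BTU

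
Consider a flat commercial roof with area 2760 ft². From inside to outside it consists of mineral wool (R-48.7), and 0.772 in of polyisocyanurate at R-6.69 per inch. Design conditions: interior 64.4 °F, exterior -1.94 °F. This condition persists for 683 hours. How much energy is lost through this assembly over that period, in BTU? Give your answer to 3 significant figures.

2320000 BTU

0.772 × 6.69 = 5.165
R_total = 48.7 + 5.165 = 53.86 ft²·°F·h/BTU
Q = 2760 × (64.4 − (-1.94)) / 53.86 = 3399 BTU/h
E = 3399 × 683 = 2322000 BTU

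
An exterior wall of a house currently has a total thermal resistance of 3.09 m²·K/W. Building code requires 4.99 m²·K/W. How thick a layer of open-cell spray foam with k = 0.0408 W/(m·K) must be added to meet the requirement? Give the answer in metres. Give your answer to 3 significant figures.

ΔR = 4.99 − 3.09 = 1.9 m²·K/W
L = ΔR × k = 1.9 × 0.0408 = 0.07752 m

0.0775 m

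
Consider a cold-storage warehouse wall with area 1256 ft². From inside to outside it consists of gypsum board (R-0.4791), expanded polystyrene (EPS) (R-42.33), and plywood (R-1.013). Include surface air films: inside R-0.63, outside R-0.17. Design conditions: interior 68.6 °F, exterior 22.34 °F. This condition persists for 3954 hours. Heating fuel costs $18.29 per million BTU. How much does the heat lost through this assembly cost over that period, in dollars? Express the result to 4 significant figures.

94.17 dollars

R_total = 0.63 + 0.4791 + 42.33 + 1.013 + 0.17 = 44.622 ft²·°F·h/BTU
Q = 1256 × (68.6 − 22.34) / 44.622 = 1302.1 BTU/h
E = 1302.1 × 3954 = 5148500 BTU
Cost = 5148500/10⁶ × 18.29 = $94.166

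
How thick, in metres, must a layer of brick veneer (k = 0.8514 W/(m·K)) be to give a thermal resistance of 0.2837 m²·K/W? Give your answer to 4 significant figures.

0.2415 m

L = R·k = 0.2837 × 0.8514 = 0.24154 m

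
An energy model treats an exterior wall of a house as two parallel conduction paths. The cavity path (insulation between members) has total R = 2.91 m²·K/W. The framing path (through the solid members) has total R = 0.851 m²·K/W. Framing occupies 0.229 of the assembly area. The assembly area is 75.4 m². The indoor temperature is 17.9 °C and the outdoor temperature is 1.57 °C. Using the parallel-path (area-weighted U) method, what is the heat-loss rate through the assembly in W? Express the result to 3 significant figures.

U_eff = 0.771/2.91 + 0.229/0.851 = 0.2649 + 0.2691 = 0.534
R_eff = 1/U_eff = 1.873 m²·K/W
Q = 75.4 × (17.9 − 1.57) / 1.873 = 657.6 W

658 W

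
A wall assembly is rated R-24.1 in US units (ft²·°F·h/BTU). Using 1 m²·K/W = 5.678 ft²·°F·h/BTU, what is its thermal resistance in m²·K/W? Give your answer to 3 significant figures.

R_SI = 24.1/5.678 = 4.244

4.24 m²·K/W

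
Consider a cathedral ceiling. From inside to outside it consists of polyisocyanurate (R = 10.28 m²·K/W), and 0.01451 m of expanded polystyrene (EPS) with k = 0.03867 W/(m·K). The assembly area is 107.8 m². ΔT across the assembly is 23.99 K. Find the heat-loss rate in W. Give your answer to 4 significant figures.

0.01451/0.03867 = 0.37523
R_total = 10.28 + 0.37523 = 10.655 m²·K/W
Q = A·ΔT/R = 107.8 × 23.99 / 10.655 = 242.71 W

242.7 W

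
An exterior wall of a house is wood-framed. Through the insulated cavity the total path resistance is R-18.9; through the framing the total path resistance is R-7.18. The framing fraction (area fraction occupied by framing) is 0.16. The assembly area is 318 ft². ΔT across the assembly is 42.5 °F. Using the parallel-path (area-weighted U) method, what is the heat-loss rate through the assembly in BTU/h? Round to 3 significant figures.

U_eff = 0.84/18.9 + 0.16/7.18 = 0.04444 + 0.02228 = 0.06673
R_eff = 1/U_eff = 14.99 ft²·°F·h/BTU
Q = 318 × 42.5 / 14.99 = 901.8 BTU/h

902 BTU/h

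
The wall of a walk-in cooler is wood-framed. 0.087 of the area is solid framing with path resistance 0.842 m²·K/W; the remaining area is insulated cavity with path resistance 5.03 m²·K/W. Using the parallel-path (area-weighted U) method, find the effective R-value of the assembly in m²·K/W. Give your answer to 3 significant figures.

3.51 m²·K/W

U_eff = 0.913/5.03 + 0.087/0.842 = 0.1815 + 0.1033 = 0.2848
R_eff = 1/U_eff = 3.511 m²·K/W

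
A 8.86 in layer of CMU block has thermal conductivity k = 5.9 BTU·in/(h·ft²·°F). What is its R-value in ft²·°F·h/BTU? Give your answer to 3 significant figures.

R = L/k = 8.86/5.9 = 1.502 ft²·°F·h/BTU

1.50 ft²·°F·h/BTU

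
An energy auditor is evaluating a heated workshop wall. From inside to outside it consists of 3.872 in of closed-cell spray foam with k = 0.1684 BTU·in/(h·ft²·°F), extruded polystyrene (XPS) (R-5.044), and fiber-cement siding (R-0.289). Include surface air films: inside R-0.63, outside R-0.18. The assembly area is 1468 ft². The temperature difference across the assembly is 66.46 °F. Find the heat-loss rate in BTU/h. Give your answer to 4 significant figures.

3349 BTU/h

3.872/0.1684 = 22.993
R_total = 0.63 + 22.993 + 5.044 + 0.289 + 0.18 = 29.136 ft²·°F·h/BTU
Q = A·ΔT/R = 1468 × 66.46 / 29.136 = 3348.6 BTU/h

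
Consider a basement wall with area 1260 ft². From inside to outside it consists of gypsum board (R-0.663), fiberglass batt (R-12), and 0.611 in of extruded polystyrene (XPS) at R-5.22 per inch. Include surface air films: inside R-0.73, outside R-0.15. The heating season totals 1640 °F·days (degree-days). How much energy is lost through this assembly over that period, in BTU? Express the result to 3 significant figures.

2960000 BTU

0.611 × 5.22 = 3.189
R_total = 0.73 + 0.663 + 12 + 3.189 + 0.15 = 16.73 ft²·°F·h/BTU
E = A × HDD × 24 / R = 1260 × 1640 × 24 / 16.73 = 2964000 BTU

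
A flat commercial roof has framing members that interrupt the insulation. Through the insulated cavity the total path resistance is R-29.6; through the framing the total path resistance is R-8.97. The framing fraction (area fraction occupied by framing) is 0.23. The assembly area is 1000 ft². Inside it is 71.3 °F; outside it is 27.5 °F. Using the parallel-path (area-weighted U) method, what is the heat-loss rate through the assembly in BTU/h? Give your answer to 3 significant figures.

2260 BTU/h

U_eff = 0.77/29.6 + 0.23/8.97 = 0.02601 + 0.02564 = 0.05165
R_eff = 1/U_eff = 19.36 ft²·°F·h/BTU
Q = 1000 × (71.3 − 27.5) / 19.36 = 2262 BTU/h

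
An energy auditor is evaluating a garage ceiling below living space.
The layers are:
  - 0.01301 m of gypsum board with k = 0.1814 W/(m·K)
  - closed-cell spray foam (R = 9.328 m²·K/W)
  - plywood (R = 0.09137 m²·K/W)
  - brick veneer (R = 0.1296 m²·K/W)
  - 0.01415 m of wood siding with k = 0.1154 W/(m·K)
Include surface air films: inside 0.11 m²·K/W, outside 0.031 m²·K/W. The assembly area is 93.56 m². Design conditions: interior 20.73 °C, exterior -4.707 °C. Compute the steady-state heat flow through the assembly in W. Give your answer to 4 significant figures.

240.8 W

0.01301/0.1814 = 0.07172
0.01415/0.1154 = 0.12262
R_total = 0.11 + 0.07172 + 9.328 + 0.09137 + 0.1296 + 0.12262 + 0.031 = 9.8843 m²·K/W
Q = A·ΔT/R = 93.56 × (20.73 − (-4.707)) / 9.8843 = 240.77 W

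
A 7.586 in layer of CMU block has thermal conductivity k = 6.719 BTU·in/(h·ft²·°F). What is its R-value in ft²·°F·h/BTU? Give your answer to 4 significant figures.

R = L/k = 7.586/6.719 = 1.129 ft²·°F·h/BTU

1.129 ft²·°F·h/BTU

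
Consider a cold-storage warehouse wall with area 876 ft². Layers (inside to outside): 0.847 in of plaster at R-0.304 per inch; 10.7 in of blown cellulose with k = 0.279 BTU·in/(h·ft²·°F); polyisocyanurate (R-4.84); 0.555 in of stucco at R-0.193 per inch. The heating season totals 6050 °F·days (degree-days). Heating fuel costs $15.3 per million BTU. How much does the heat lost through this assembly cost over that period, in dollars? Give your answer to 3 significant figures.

0.847 × 0.304 = 0.2575
10.7/0.279 = 38.35
0.555 × 0.193 = 0.1071
R_total = 0.2575 + 38.35 + 4.84 + 0.1071 = 43.56 ft²·°F·h/BTU
E = A × HDD × 24 / R = 876 × 6050 × 24 / 43.56 = 2920000 BTU
Cost = 2920000/10⁶ × 15.3 = $44.68

44.7 dollars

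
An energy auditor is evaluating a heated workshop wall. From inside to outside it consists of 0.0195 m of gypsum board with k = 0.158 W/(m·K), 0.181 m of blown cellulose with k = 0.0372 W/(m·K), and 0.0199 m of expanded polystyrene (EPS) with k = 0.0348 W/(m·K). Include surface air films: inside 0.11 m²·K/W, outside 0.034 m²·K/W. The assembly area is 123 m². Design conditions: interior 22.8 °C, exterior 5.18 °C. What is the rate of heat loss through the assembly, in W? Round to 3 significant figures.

0.0195/0.158 = 0.1234
0.181/0.0372 = 4.866
0.0199/0.0348 = 0.5718
R_total = 0.11 + 0.1234 + 4.866 + 0.5718 + 0.034 = 5.705 m²·K/W
Q = A·ΔT/R = 123 × (22.8 − 5.18) / 5.705 = 379.9 W

380 W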